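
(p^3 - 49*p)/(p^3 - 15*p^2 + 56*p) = (p + 7)/(p - 8)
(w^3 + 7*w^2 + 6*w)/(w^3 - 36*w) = (w + 1)/(w - 6)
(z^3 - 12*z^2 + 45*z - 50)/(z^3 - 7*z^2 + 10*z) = (z - 5)/z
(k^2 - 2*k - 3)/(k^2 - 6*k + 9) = (k + 1)/(k - 3)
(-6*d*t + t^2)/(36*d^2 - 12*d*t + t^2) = t/(-6*d + t)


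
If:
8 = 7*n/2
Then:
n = 16/7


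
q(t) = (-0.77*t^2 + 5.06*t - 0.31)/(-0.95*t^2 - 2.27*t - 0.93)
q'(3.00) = 0.21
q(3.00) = -0.49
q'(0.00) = -6.25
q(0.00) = 0.33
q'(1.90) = 0.26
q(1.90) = -0.75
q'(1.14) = 0.18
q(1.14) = -0.94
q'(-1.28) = 24.20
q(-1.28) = -19.20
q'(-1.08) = 7.75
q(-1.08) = -16.14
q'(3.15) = 0.20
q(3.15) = -0.46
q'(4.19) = 0.15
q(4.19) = -0.27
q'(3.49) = 0.19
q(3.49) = -0.39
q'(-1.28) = 24.20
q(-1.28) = -19.20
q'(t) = (5.06 - 1.54*t)/(-0.95*t^2 - 2.27*t - 0.93) + (1.9*t + 2.27)*(-0.77*t^2 + 5.06*t - 0.31)/(-0.95*t^2 - 2.27*t - 0.93)^2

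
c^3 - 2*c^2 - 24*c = c*(c - 6)*(c + 4)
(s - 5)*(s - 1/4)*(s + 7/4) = s^3 - 7*s^2/2 - 127*s/16 + 35/16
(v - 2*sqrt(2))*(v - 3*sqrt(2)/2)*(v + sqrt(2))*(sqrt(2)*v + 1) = sqrt(2)*v^4 - 4*v^3 - 7*sqrt(2)*v^2/2 + 11*v + 6*sqrt(2)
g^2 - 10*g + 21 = (g - 7)*(g - 3)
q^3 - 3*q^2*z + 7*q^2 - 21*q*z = q*(q + 7)*(q - 3*z)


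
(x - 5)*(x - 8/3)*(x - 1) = x^3 - 26*x^2/3 + 21*x - 40/3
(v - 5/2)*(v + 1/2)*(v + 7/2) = v^3 + 3*v^2/2 - 33*v/4 - 35/8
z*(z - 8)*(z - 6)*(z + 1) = z^4 - 13*z^3 + 34*z^2 + 48*z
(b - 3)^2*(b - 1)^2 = b^4 - 8*b^3 + 22*b^2 - 24*b + 9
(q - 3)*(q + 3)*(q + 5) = q^3 + 5*q^2 - 9*q - 45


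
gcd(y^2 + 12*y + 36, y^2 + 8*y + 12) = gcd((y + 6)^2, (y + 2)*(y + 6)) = y + 6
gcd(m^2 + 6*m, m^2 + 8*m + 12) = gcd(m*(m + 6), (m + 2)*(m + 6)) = m + 6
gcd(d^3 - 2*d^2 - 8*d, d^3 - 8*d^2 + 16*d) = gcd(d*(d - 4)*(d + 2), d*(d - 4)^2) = d^2 - 4*d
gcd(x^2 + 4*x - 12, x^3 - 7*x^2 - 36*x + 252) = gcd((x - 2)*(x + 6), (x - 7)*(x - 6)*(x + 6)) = x + 6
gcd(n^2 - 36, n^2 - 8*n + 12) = n - 6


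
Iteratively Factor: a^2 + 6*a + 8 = (a + 2)*(a + 4)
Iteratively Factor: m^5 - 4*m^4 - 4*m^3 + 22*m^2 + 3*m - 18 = (m + 2)*(m^4 - 6*m^3 + 8*m^2 + 6*m - 9) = (m - 1)*(m + 2)*(m^3 - 5*m^2 + 3*m + 9) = (m - 3)*(m - 1)*(m + 2)*(m^2 - 2*m - 3) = (m - 3)*(m - 1)*(m + 1)*(m + 2)*(m - 3)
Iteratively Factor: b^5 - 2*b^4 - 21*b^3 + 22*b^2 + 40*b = (b + 4)*(b^4 - 6*b^3 + 3*b^2 + 10*b) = (b + 1)*(b + 4)*(b^3 - 7*b^2 + 10*b) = (b - 2)*(b + 1)*(b + 4)*(b^2 - 5*b) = b*(b - 2)*(b + 1)*(b + 4)*(b - 5)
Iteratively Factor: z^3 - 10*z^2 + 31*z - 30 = (z - 2)*(z^2 - 8*z + 15) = (z - 3)*(z - 2)*(z - 5)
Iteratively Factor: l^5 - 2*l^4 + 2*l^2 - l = (l - 1)*(l^4 - l^3 - l^2 + l) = (l - 1)^2*(l^3 - l) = (l - 1)^2*(l + 1)*(l^2 - l) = (l - 1)^3*(l + 1)*(l)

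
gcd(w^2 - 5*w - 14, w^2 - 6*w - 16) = w + 2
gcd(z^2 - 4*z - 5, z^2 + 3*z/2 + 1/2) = z + 1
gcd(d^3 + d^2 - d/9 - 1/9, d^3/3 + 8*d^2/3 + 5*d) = 1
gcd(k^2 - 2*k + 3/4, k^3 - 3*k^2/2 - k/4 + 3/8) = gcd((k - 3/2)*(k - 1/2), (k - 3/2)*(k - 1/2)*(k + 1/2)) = k^2 - 2*k + 3/4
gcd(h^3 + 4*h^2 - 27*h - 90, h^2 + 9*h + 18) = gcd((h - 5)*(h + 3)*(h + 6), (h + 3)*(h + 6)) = h^2 + 9*h + 18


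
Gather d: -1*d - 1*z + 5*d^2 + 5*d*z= 5*d^2 + d*(5*z - 1) - z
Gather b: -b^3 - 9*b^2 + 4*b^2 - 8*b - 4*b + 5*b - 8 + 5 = -b^3 - 5*b^2 - 7*b - 3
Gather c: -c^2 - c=-c^2 - c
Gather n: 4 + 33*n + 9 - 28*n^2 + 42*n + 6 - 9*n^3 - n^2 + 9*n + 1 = -9*n^3 - 29*n^2 + 84*n + 20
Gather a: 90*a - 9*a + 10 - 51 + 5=81*a - 36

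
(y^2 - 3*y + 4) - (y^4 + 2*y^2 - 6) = -y^4 - y^2 - 3*y + 10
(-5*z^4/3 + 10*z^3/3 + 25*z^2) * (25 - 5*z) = 25*z^5/3 - 175*z^4/3 - 125*z^3/3 + 625*z^2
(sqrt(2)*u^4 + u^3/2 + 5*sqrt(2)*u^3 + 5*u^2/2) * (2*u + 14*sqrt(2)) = 2*sqrt(2)*u^5 + 10*sqrt(2)*u^4 + 29*u^4 + 7*sqrt(2)*u^3 + 145*u^3 + 35*sqrt(2)*u^2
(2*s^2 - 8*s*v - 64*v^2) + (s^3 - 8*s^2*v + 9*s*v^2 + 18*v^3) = s^3 - 8*s^2*v + 2*s^2 + 9*s*v^2 - 8*s*v + 18*v^3 - 64*v^2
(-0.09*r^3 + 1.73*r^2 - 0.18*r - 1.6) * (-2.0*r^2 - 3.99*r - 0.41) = 0.18*r^5 - 3.1009*r^4 - 6.5058*r^3 + 3.2089*r^2 + 6.4578*r + 0.656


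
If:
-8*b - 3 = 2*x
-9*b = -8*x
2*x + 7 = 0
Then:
No Solution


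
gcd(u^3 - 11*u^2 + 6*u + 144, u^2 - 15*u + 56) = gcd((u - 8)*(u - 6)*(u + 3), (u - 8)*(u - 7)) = u - 8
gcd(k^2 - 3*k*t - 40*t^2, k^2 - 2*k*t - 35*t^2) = k + 5*t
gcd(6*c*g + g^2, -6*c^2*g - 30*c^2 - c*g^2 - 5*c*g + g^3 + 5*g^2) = 1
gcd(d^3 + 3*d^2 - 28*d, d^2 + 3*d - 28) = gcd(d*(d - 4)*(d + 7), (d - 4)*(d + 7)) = d^2 + 3*d - 28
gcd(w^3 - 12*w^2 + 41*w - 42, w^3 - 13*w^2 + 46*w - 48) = w^2 - 5*w + 6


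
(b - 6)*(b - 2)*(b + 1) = b^3 - 7*b^2 + 4*b + 12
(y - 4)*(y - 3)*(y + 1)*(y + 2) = y^4 - 4*y^3 - 7*y^2 + 22*y + 24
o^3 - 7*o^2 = o^2*(o - 7)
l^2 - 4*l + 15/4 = (l - 5/2)*(l - 3/2)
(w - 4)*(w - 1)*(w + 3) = w^3 - 2*w^2 - 11*w + 12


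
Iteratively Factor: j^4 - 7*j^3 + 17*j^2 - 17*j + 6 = (j - 1)*(j^3 - 6*j^2 + 11*j - 6) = (j - 3)*(j - 1)*(j^2 - 3*j + 2) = (j - 3)*(j - 2)*(j - 1)*(j - 1)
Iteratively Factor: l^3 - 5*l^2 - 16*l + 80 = (l - 5)*(l^2 - 16) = (l - 5)*(l + 4)*(l - 4)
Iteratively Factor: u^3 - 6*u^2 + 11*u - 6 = (u - 2)*(u^2 - 4*u + 3) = (u - 3)*(u - 2)*(u - 1)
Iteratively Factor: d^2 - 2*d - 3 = (d + 1)*(d - 3)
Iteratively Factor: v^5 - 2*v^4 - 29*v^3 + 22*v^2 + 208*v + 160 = (v - 5)*(v^4 + 3*v^3 - 14*v^2 - 48*v - 32) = (v - 5)*(v + 1)*(v^3 + 2*v^2 - 16*v - 32) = (v - 5)*(v - 4)*(v + 1)*(v^2 + 6*v + 8) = (v - 5)*(v - 4)*(v + 1)*(v + 4)*(v + 2)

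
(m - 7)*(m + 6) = m^2 - m - 42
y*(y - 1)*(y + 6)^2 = y^4 + 11*y^3 + 24*y^2 - 36*y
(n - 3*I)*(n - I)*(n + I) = n^3 - 3*I*n^2 + n - 3*I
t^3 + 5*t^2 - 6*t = t*(t - 1)*(t + 6)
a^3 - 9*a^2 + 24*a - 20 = (a - 5)*(a - 2)^2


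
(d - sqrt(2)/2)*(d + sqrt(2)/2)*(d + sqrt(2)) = d^3 + sqrt(2)*d^2 - d/2 - sqrt(2)/2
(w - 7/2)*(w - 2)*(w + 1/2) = w^3 - 5*w^2 + 17*w/4 + 7/2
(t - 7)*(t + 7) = t^2 - 49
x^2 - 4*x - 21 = (x - 7)*(x + 3)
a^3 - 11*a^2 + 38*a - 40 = (a - 5)*(a - 4)*(a - 2)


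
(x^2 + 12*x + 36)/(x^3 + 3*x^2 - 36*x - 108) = (x + 6)/(x^2 - 3*x - 18)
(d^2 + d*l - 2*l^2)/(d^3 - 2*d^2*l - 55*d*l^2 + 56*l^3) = (d + 2*l)/(d^2 - d*l - 56*l^2)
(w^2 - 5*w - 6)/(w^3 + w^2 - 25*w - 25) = (w - 6)/(w^2 - 25)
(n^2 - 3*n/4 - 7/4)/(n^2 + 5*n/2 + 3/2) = (4*n - 7)/(2*(2*n + 3))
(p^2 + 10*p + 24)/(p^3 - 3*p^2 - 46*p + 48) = (p + 4)/(p^2 - 9*p + 8)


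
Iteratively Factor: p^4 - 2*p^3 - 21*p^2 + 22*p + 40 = (p - 5)*(p^3 + 3*p^2 - 6*p - 8) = (p - 5)*(p + 4)*(p^2 - p - 2) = (p - 5)*(p - 2)*(p + 4)*(p + 1)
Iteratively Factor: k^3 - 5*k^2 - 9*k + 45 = (k - 3)*(k^2 - 2*k - 15) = (k - 3)*(k + 3)*(k - 5)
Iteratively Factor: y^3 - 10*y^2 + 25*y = (y - 5)*(y^2 - 5*y) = y*(y - 5)*(y - 5)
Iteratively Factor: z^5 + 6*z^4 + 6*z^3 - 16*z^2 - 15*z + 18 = (z - 1)*(z^4 + 7*z^3 + 13*z^2 - 3*z - 18) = (z - 1)*(z + 3)*(z^3 + 4*z^2 + z - 6) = (z - 1)*(z + 3)^2*(z^2 + z - 2) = (z - 1)*(z + 2)*(z + 3)^2*(z - 1)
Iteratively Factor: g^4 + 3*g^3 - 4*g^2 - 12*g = (g - 2)*(g^3 + 5*g^2 + 6*g) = (g - 2)*(g + 3)*(g^2 + 2*g) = (g - 2)*(g + 2)*(g + 3)*(g)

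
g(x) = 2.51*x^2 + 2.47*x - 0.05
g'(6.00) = 32.59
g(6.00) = 105.13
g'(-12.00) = -57.77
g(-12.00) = 331.75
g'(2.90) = 17.03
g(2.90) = 28.22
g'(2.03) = 12.66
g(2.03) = 15.31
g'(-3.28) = -14.00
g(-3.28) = 18.85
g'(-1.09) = -3.00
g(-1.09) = 0.24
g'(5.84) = 31.79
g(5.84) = 99.98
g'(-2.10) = -8.07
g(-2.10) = 5.83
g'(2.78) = 16.43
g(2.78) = 26.21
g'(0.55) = 5.23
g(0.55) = 2.07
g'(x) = 5.02*x + 2.47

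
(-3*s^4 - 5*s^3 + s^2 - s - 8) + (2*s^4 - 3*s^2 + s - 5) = -s^4 - 5*s^3 - 2*s^2 - 13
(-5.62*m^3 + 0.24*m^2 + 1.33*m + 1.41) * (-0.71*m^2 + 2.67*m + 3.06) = 3.9902*m^5 - 15.1758*m^4 - 17.5007*m^3 + 3.2844*m^2 + 7.8345*m + 4.3146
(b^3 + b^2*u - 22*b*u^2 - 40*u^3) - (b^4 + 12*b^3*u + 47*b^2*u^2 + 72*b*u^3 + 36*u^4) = -b^4 - 12*b^3*u + b^3 - 47*b^2*u^2 + b^2*u - 72*b*u^3 - 22*b*u^2 - 36*u^4 - 40*u^3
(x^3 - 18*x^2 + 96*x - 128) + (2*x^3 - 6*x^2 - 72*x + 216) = 3*x^3 - 24*x^2 + 24*x + 88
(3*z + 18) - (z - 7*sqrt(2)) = 2*z + 7*sqrt(2) + 18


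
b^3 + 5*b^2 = b^2*(b + 5)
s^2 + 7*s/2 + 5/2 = (s + 1)*(s + 5/2)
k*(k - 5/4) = k^2 - 5*k/4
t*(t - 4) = t^2 - 4*t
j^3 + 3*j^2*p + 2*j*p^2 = j*(j + p)*(j + 2*p)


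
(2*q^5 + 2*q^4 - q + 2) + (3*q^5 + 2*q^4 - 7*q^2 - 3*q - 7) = 5*q^5 + 4*q^4 - 7*q^2 - 4*q - 5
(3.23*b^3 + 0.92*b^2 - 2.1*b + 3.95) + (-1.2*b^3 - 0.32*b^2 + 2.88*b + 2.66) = 2.03*b^3 + 0.6*b^2 + 0.78*b + 6.61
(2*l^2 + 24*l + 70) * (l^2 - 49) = 2*l^4 + 24*l^3 - 28*l^2 - 1176*l - 3430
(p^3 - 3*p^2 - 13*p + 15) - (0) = p^3 - 3*p^2 - 13*p + 15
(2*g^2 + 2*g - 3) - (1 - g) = 2*g^2 + 3*g - 4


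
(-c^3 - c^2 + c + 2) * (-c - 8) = c^4 + 9*c^3 + 7*c^2 - 10*c - 16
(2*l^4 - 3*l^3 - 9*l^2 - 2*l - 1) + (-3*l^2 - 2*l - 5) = 2*l^4 - 3*l^3 - 12*l^2 - 4*l - 6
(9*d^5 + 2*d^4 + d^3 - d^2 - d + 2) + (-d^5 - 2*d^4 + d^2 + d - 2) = 8*d^5 + d^3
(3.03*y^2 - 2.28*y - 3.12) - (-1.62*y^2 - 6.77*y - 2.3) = 4.65*y^2 + 4.49*y - 0.82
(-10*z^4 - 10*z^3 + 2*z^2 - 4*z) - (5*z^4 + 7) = -15*z^4 - 10*z^3 + 2*z^2 - 4*z - 7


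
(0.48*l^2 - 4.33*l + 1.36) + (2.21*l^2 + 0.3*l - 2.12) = 2.69*l^2 - 4.03*l - 0.76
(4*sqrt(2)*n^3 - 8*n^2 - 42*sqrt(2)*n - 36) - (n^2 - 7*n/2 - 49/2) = 4*sqrt(2)*n^3 - 9*n^2 - 42*sqrt(2)*n + 7*n/2 - 23/2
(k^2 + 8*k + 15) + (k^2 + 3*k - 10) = 2*k^2 + 11*k + 5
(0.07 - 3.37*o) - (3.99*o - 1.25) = 1.32 - 7.36*o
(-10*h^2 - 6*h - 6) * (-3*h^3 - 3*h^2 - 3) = 30*h^5 + 48*h^4 + 36*h^3 + 48*h^2 + 18*h + 18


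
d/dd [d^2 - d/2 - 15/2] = 2*d - 1/2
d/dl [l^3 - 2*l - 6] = 3*l^2 - 2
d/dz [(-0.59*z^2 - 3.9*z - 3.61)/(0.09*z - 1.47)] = (-0.0531*z^2 + 1.7346*z + 6.0579)/(0.0081*z^2 - 0.2646*z + 2.1609)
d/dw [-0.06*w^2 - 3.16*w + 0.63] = -0.12*w - 3.16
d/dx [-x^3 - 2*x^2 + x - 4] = -3*x^2 - 4*x + 1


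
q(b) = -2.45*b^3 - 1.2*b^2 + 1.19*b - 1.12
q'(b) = -7.35*b^2 - 2.4*b + 1.19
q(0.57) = -1.29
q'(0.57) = -2.57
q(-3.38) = 75.75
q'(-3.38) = -74.67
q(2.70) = -54.88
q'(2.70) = -58.87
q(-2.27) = 18.65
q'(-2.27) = -31.24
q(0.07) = -1.04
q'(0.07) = 0.99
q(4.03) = -176.17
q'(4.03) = -127.85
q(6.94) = -869.58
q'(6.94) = -369.47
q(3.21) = -90.70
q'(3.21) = -82.25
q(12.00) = -4393.24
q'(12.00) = -1086.01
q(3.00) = -74.50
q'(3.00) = -72.16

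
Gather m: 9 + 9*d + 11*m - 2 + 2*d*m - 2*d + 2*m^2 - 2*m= 7*d + 2*m^2 + m*(2*d + 9) + 7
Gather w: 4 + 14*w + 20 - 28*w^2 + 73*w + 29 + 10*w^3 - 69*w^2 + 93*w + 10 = 10*w^3 - 97*w^2 + 180*w + 63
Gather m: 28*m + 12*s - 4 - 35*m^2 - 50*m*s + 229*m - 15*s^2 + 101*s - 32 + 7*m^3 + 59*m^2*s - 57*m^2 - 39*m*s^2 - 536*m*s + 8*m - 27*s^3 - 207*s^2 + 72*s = 7*m^3 + m^2*(59*s - 92) + m*(-39*s^2 - 586*s + 265) - 27*s^3 - 222*s^2 + 185*s - 36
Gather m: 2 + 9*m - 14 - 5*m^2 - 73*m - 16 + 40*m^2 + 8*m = 35*m^2 - 56*m - 28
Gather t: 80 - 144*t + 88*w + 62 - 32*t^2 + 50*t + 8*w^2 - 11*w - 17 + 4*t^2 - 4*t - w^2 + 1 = -28*t^2 - 98*t + 7*w^2 + 77*w + 126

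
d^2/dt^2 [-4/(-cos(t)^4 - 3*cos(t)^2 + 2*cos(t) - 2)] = 8*(4*(2*cos(t)^3 + 3*cos(t) - 1)^2*sin(t)^2 + (8*sin(t)^4 - 16*sin(t)^2 - cos(t) + 5)*(cos(t)^4 + 3*cos(t)^2 - 2*cos(t) + 2))/(cos(t)^4 + 3*cos(t)^2 - 2*cos(t) + 2)^3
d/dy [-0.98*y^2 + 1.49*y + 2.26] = 1.49 - 1.96*y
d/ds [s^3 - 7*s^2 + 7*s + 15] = 3*s^2 - 14*s + 7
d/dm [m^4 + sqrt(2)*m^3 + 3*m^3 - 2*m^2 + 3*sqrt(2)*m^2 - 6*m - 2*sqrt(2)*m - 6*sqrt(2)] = 4*m^3 + 3*sqrt(2)*m^2 + 9*m^2 - 4*m + 6*sqrt(2)*m - 6 - 2*sqrt(2)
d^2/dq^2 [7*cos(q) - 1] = -7*cos(q)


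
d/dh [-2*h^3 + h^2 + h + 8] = -6*h^2 + 2*h + 1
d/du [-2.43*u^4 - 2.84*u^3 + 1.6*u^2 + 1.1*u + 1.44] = -9.72*u^3 - 8.52*u^2 + 3.2*u + 1.1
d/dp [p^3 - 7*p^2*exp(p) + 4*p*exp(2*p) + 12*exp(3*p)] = -7*p^2*exp(p) + 3*p^2 + 8*p*exp(2*p) - 14*p*exp(p) + 36*exp(3*p) + 4*exp(2*p)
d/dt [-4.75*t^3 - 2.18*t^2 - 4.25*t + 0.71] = -14.25*t^2 - 4.36*t - 4.25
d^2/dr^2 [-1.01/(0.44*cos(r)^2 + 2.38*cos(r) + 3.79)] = (0.782144*(1 - cos(r)^2)^2 + 3.173016*cos(r)^3 - 0.624988000000001*cos(r)^2 - 15.456434*cos(r) - 8.85568)/(0.44*cos(r)^2 + 2.38*cos(r) + 3.79)^3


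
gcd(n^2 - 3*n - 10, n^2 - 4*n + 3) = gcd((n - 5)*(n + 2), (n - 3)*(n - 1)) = 1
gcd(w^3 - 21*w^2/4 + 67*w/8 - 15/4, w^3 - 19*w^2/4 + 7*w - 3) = w^2 - 11*w/4 + 3/2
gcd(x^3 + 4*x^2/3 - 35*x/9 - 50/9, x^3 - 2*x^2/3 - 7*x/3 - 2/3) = x - 2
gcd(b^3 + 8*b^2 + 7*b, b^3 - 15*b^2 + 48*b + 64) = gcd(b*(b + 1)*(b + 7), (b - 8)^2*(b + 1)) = b + 1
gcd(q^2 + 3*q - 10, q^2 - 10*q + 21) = 1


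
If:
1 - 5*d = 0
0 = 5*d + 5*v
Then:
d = 1/5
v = -1/5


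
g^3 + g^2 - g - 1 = (g - 1)*(g + 1)^2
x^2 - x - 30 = (x - 6)*(x + 5)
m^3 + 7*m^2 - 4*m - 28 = (m - 2)*(m + 2)*(m + 7)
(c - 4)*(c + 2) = c^2 - 2*c - 8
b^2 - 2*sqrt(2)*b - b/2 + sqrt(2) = (b - 1/2)*(b - 2*sqrt(2))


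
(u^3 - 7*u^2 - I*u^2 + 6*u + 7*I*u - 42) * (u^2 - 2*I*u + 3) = u^5 - 7*u^4 - 3*I*u^4 + 7*u^3 + 21*I*u^3 - 49*u^2 - 15*I*u^2 + 18*u + 105*I*u - 126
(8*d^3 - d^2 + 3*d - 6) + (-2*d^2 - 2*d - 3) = 8*d^3 - 3*d^2 + d - 9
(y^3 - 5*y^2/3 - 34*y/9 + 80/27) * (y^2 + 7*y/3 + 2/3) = y^5 + 2*y^4/3 - 7*y^3 - 188*y^2/27 + 356*y/81 + 160/81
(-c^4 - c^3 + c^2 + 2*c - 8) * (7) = -7*c^4 - 7*c^3 + 7*c^2 + 14*c - 56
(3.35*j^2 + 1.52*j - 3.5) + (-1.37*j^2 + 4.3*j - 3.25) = 1.98*j^2 + 5.82*j - 6.75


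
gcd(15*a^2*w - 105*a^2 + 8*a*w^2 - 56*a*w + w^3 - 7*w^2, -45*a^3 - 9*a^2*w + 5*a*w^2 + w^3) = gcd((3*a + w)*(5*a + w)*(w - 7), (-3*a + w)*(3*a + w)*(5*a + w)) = 15*a^2 + 8*a*w + w^2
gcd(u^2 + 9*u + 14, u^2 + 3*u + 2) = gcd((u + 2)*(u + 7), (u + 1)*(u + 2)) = u + 2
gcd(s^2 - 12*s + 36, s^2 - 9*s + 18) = s - 6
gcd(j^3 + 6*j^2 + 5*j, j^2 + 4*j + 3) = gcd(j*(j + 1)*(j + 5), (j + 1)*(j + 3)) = j + 1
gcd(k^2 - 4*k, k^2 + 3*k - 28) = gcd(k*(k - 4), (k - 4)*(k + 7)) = k - 4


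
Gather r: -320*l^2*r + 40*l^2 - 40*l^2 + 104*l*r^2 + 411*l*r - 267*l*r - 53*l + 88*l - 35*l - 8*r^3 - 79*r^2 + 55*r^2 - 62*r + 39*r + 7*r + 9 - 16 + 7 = -8*r^3 + r^2*(104*l - 24) + r*(-320*l^2 + 144*l - 16)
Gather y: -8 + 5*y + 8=5*y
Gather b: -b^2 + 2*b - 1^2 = -b^2 + 2*b - 1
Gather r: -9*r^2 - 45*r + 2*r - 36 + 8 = -9*r^2 - 43*r - 28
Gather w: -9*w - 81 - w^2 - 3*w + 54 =-w^2 - 12*w - 27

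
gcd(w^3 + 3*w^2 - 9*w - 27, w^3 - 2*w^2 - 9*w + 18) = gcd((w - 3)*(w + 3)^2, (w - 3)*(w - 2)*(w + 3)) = w^2 - 9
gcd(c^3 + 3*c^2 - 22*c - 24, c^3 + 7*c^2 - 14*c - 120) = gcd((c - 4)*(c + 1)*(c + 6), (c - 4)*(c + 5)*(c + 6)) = c^2 + 2*c - 24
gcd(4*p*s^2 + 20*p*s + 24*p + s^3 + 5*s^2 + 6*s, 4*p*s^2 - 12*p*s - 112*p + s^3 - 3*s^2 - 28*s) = 4*p + s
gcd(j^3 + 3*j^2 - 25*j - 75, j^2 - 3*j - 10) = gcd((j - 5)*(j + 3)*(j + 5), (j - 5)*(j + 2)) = j - 5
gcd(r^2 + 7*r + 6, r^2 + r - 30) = r + 6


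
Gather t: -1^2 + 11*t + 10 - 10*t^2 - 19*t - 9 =-10*t^2 - 8*t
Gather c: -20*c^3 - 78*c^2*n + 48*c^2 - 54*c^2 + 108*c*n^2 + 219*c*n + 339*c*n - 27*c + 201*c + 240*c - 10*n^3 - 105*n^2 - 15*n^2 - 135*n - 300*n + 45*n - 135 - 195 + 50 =-20*c^3 + c^2*(-78*n - 6) + c*(108*n^2 + 558*n + 414) - 10*n^3 - 120*n^2 - 390*n - 280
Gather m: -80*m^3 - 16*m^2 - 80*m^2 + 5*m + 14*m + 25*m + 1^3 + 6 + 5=-80*m^3 - 96*m^2 + 44*m + 12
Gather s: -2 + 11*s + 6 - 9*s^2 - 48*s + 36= -9*s^2 - 37*s + 40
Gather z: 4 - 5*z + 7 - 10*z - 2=9 - 15*z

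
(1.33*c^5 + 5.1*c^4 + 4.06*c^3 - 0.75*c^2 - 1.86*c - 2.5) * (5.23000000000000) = 6.9559*c^5 + 26.673*c^4 + 21.2338*c^3 - 3.9225*c^2 - 9.7278*c - 13.075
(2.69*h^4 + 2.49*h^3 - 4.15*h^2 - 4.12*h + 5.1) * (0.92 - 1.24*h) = -3.3356*h^5 - 0.6128*h^4 + 7.4368*h^3 + 1.2908*h^2 - 10.1144*h + 4.692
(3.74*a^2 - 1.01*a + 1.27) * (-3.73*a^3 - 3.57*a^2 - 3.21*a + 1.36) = -13.9502*a^5 - 9.5845*a^4 - 13.1368*a^3 + 3.7946*a^2 - 5.4503*a + 1.7272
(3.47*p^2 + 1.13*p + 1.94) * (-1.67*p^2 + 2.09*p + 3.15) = -5.7949*p^4 + 5.3652*p^3 + 10.0524*p^2 + 7.6141*p + 6.111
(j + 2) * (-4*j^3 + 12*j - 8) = -4*j^4 - 8*j^3 + 12*j^2 + 16*j - 16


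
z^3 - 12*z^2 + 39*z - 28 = (z - 7)*(z - 4)*(z - 1)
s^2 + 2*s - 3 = (s - 1)*(s + 3)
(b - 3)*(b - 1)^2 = b^3 - 5*b^2 + 7*b - 3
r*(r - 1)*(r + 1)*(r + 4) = r^4 + 4*r^3 - r^2 - 4*r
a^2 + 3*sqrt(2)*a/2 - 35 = (a - 7*sqrt(2)/2)*(a + 5*sqrt(2))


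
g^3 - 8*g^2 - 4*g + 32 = (g - 8)*(g - 2)*(g + 2)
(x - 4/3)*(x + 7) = x^2 + 17*x/3 - 28/3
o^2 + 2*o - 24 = (o - 4)*(o + 6)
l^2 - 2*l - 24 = (l - 6)*(l + 4)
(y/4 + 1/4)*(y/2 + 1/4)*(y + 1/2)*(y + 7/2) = y^4/8 + 11*y^3/16 + 33*y^2/32 + 37*y/64 + 7/64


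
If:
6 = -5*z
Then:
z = -6/5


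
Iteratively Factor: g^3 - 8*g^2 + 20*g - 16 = (g - 2)*(g^2 - 6*g + 8) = (g - 2)^2*(g - 4)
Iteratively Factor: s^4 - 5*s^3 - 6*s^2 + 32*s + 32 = (s - 4)*(s^3 - s^2 - 10*s - 8) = (s - 4)*(s + 2)*(s^2 - 3*s - 4) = (s - 4)*(s + 1)*(s + 2)*(s - 4)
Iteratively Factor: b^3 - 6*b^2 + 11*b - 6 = (b - 1)*(b^2 - 5*b + 6) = (b - 3)*(b - 1)*(b - 2)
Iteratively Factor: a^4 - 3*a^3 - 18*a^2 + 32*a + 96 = (a + 2)*(a^3 - 5*a^2 - 8*a + 48) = (a - 4)*(a + 2)*(a^2 - a - 12) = (a - 4)*(a + 2)*(a + 3)*(a - 4)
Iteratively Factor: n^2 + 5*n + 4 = (n + 4)*(n + 1)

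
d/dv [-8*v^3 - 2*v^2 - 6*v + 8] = -24*v^2 - 4*v - 6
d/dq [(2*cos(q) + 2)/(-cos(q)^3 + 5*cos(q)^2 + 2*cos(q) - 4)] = 4*(3 - cos(q))*sin(q)/(sin(q)^2 + 6*cos(q) - 5)^2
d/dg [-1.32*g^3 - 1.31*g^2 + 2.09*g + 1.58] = -3.96*g^2 - 2.62*g + 2.09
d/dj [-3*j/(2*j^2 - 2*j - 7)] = 3*(2*j^2 + 7)/(4*j^4 - 8*j^3 - 24*j^2 + 28*j + 49)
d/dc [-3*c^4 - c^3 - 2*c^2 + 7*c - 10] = -12*c^3 - 3*c^2 - 4*c + 7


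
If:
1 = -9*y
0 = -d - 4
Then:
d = -4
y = -1/9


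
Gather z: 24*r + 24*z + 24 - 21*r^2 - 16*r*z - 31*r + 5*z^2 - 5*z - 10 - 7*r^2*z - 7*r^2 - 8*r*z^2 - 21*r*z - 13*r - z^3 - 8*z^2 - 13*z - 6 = -28*r^2 - 20*r - z^3 + z^2*(-8*r - 3) + z*(-7*r^2 - 37*r + 6) + 8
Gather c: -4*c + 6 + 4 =10 - 4*c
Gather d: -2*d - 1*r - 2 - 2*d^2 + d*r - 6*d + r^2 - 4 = -2*d^2 + d*(r - 8) + r^2 - r - 6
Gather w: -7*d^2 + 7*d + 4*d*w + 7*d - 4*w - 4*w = -7*d^2 + 14*d + w*(4*d - 8)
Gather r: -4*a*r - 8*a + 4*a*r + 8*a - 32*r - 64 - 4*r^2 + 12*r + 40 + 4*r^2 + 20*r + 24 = 0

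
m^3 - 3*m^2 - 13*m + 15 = (m - 5)*(m - 1)*(m + 3)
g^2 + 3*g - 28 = (g - 4)*(g + 7)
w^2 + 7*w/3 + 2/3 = (w + 1/3)*(w + 2)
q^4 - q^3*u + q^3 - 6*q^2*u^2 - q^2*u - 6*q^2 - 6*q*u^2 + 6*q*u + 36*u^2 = (q - 2)*(q + 3)*(q - 3*u)*(q + 2*u)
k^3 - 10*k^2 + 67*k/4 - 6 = (k - 8)*(k - 3/2)*(k - 1/2)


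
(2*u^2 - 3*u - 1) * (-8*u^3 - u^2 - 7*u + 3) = -16*u^5 + 22*u^4 - 3*u^3 + 28*u^2 - 2*u - 3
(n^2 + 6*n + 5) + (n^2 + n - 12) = 2*n^2 + 7*n - 7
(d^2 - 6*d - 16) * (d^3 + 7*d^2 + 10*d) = d^5 + d^4 - 48*d^3 - 172*d^2 - 160*d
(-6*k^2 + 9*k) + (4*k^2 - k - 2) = -2*k^2 + 8*k - 2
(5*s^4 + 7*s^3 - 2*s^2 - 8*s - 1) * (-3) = -15*s^4 - 21*s^3 + 6*s^2 + 24*s + 3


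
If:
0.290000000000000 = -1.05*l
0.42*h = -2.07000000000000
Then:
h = -4.93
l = -0.28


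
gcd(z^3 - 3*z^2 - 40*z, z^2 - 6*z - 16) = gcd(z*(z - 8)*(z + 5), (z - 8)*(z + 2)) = z - 8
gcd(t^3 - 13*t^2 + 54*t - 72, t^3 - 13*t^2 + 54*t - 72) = t^3 - 13*t^2 + 54*t - 72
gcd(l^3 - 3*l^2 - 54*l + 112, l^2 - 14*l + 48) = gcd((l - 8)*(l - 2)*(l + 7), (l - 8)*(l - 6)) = l - 8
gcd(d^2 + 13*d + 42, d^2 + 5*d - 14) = d + 7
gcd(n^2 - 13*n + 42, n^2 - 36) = n - 6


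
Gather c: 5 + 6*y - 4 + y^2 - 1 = y^2 + 6*y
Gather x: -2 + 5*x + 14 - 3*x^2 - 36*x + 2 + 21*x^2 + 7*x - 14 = 18*x^2 - 24*x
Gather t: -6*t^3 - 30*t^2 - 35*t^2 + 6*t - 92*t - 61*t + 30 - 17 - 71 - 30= -6*t^3 - 65*t^2 - 147*t - 88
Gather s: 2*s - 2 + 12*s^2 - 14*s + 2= 12*s^2 - 12*s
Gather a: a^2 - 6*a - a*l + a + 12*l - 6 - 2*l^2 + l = a^2 + a*(-l - 5) - 2*l^2 + 13*l - 6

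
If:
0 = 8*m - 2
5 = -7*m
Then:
No Solution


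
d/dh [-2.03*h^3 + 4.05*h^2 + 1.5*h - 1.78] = -6.09*h^2 + 8.1*h + 1.5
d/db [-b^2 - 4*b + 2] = -2*b - 4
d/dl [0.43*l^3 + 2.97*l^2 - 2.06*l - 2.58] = 1.29*l^2 + 5.94*l - 2.06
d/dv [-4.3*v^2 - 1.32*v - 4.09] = -8.6*v - 1.32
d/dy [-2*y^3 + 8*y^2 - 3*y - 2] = -6*y^2 + 16*y - 3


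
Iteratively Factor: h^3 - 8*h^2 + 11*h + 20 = (h - 5)*(h^2 - 3*h - 4) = (h - 5)*(h - 4)*(h + 1)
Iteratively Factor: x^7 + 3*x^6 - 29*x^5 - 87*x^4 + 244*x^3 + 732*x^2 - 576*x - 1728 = (x + 3)*(x^6 - 29*x^4 + 244*x^2 - 576) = (x + 3)*(x + 4)*(x^5 - 4*x^4 - 13*x^3 + 52*x^2 + 36*x - 144) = (x - 3)*(x + 3)*(x + 4)*(x^4 - x^3 - 16*x^2 + 4*x + 48) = (x - 3)*(x + 2)*(x + 3)*(x + 4)*(x^3 - 3*x^2 - 10*x + 24) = (x - 3)*(x - 2)*(x + 2)*(x + 3)*(x + 4)*(x^2 - x - 12) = (x - 4)*(x - 3)*(x - 2)*(x + 2)*(x + 3)*(x + 4)*(x + 3)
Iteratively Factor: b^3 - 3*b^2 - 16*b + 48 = (b + 4)*(b^2 - 7*b + 12) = (b - 4)*(b + 4)*(b - 3)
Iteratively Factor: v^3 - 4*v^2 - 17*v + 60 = (v + 4)*(v^2 - 8*v + 15) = (v - 5)*(v + 4)*(v - 3)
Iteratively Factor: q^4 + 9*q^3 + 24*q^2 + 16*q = (q + 4)*(q^3 + 5*q^2 + 4*q) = q*(q + 4)*(q^2 + 5*q + 4) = q*(q + 4)^2*(q + 1)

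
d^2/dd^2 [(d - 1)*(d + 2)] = 2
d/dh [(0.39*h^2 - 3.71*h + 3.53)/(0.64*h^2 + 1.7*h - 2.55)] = (3.0374*h^2 - 6.5074*h + 3.4595)/(0.4096*h^4 + 2.176*h^3 - 0.374*h^2 - 8.67*h + 6.5025)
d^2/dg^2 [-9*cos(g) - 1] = 9*cos(g)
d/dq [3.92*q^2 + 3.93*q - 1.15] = 7.84*q + 3.93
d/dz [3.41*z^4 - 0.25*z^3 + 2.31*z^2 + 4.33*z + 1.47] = 13.64*z^3 - 0.75*z^2 + 4.62*z + 4.33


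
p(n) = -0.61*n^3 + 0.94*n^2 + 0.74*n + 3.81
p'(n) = -1.83*n^2 + 1.88*n + 0.74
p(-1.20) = 5.33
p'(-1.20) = -4.15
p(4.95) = -43.48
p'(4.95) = -34.79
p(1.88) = 4.47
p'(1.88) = -2.19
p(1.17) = 4.99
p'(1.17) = 0.43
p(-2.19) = 13.10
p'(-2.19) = -12.15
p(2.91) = -1.11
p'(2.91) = -9.29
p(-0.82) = 4.17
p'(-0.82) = -2.03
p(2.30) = 3.06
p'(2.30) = -4.62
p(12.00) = -906.03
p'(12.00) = -240.22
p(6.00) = -89.67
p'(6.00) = -53.86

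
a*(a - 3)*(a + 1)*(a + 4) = a^4 + 2*a^3 - 11*a^2 - 12*a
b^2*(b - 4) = b^3 - 4*b^2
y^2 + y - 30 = (y - 5)*(y + 6)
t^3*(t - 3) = t^4 - 3*t^3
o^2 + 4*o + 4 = (o + 2)^2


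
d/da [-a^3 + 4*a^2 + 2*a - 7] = -3*a^2 + 8*a + 2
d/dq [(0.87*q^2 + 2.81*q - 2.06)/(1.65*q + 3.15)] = (1.4355*q^2 + 5.481*q + 12.2505)/(2.7225*q^2 + 10.395*q + 9.9225)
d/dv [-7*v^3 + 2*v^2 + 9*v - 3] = -21*v^2 + 4*v + 9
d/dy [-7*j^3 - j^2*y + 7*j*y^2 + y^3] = -j^2 + 14*j*y + 3*y^2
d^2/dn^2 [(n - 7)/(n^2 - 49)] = 2/(n^3 + 21*n^2 + 147*n + 343)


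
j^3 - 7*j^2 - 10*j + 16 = (j - 8)*(j - 1)*(j + 2)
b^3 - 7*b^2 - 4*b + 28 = (b - 7)*(b - 2)*(b + 2)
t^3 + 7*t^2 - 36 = (t - 2)*(t + 3)*(t + 6)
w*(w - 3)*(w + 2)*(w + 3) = w^4 + 2*w^3 - 9*w^2 - 18*w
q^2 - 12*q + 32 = (q - 8)*(q - 4)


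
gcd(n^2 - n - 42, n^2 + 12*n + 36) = n + 6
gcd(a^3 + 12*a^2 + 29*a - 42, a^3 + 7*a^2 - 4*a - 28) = a + 7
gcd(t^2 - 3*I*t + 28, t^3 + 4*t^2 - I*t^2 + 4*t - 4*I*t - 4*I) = 1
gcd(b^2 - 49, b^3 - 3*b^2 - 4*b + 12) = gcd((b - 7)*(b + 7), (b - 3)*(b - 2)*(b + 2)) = 1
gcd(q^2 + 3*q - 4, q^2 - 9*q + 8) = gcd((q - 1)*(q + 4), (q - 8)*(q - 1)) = q - 1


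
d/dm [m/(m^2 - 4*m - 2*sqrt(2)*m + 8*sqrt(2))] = (m^2 + 2*m*(-m + sqrt(2) + 2) - 4*m - 2*sqrt(2)*m + 8*sqrt(2))/(m^2 - 4*m - 2*sqrt(2)*m + 8*sqrt(2))^2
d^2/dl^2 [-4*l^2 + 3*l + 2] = -8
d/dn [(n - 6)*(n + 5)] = 2*n - 1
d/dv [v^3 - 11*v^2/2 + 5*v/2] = 3*v^2 - 11*v + 5/2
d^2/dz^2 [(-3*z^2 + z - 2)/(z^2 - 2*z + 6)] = 2*(-5*z^3 + 48*z^2 - 6*z - 92)/(z^6 - 6*z^5 + 30*z^4 - 80*z^3 + 180*z^2 - 216*z + 216)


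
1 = 1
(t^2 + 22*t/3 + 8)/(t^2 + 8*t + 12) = (t + 4/3)/(t + 2)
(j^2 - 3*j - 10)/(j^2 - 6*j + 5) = (j + 2)/(j - 1)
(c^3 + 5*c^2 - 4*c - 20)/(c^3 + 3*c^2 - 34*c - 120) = (c^2 - 4)/(c^2 - 2*c - 24)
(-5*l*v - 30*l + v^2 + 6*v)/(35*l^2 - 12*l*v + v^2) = (v + 6)/(-7*l + v)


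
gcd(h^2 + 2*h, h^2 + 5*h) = h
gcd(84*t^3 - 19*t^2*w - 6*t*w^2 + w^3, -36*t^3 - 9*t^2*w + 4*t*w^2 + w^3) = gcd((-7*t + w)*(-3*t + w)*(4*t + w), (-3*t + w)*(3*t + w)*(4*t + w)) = 12*t^2 - t*w - w^2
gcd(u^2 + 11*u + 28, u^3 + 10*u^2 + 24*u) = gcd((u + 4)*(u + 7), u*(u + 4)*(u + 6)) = u + 4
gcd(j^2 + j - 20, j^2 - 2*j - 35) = j + 5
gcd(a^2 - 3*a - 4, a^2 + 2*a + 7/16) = 1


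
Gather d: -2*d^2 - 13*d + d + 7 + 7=-2*d^2 - 12*d + 14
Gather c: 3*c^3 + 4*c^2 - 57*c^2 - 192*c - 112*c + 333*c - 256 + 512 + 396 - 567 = 3*c^3 - 53*c^2 + 29*c + 85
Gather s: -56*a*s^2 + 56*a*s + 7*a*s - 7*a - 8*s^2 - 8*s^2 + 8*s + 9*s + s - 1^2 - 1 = -7*a + s^2*(-56*a - 16) + s*(63*a + 18) - 2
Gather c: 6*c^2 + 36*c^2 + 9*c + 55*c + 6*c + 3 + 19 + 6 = 42*c^2 + 70*c + 28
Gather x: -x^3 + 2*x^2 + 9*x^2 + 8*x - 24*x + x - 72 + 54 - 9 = -x^3 + 11*x^2 - 15*x - 27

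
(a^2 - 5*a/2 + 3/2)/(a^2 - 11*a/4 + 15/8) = 4*(a - 1)/(4*a - 5)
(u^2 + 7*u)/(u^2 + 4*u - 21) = u/(u - 3)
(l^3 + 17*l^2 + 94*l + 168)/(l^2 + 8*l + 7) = (l^2 + 10*l + 24)/(l + 1)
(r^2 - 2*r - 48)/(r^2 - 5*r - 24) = (r + 6)/(r + 3)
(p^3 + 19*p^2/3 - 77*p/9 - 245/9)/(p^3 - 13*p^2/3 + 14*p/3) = (3*p^2 + 26*p + 35)/(3*p*(p - 2))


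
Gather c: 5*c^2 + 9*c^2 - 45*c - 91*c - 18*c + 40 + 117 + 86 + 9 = 14*c^2 - 154*c + 252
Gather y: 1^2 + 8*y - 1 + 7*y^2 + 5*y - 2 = 7*y^2 + 13*y - 2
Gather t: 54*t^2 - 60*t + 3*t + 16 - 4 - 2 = 54*t^2 - 57*t + 10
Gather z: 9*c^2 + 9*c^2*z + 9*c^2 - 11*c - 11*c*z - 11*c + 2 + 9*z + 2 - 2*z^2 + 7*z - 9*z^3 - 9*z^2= 18*c^2 - 22*c - 9*z^3 - 11*z^2 + z*(9*c^2 - 11*c + 16) + 4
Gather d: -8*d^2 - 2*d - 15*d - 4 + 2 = -8*d^2 - 17*d - 2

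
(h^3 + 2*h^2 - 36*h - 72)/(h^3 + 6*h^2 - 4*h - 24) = (h - 6)/(h - 2)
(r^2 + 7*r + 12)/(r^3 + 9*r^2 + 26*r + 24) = 1/(r + 2)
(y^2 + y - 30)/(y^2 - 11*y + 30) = (y + 6)/(y - 6)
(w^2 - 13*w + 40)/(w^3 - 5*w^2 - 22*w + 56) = (w^2 - 13*w + 40)/(w^3 - 5*w^2 - 22*w + 56)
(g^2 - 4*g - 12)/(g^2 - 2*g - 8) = (g - 6)/(g - 4)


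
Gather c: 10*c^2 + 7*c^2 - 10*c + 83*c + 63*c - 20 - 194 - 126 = 17*c^2 + 136*c - 340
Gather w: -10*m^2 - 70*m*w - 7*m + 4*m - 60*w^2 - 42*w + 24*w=-10*m^2 - 3*m - 60*w^2 + w*(-70*m - 18)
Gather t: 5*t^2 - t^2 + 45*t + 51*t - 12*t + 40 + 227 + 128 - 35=4*t^2 + 84*t + 360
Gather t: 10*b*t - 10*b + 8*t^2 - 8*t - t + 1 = -10*b + 8*t^2 + t*(10*b - 9) + 1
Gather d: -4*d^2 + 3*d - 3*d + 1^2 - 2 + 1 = -4*d^2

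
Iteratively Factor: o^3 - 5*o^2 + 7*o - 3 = (o - 3)*(o^2 - 2*o + 1) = (o - 3)*(o - 1)*(o - 1)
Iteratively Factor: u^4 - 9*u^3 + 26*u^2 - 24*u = (u)*(u^3 - 9*u^2 + 26*u - 24) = u*(u - 4)*(u^2 - 5*u + 6) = u*(u - 4)*(u - 2)*(u - 3)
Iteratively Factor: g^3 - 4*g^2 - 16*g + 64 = (g - 4)*(g^2 - 16) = (g - 4)^2*(g + 4)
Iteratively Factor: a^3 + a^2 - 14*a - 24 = (a + 3)*(a^2 - 2*a - 8) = (a - 4)*(a + 3)*(a + 2)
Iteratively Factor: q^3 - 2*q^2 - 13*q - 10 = (q + 1)*(q^2 - 3*q - 10) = (q + 1)*(q + 2)*(q - 5)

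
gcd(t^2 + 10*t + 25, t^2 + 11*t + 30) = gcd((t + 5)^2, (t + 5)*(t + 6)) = t + 5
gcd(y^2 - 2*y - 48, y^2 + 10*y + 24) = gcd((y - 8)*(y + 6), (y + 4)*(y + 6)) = y + 6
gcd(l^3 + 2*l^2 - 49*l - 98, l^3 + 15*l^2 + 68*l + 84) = l^2 + 9*l + 14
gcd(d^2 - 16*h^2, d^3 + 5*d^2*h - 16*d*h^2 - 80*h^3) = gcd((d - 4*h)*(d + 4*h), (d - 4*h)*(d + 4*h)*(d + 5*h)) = d^2 - 16*h^2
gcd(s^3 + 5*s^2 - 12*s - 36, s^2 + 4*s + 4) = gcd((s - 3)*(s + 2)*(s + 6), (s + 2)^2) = s + 2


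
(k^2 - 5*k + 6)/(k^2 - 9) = (k - 2)/(k + 3)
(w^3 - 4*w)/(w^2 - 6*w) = (w^2 - 4)/(w - 6)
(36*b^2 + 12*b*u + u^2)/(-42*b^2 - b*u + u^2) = (6*b + u)/(-7*b + u)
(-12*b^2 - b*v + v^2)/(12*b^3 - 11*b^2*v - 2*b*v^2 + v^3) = 1/(-b + v)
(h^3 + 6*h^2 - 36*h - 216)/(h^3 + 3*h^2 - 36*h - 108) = (h + 6)/(h + 3)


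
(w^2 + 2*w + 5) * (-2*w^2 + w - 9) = -2*w^4 - 3*w^3 - 17*w^2 - 13*w - 45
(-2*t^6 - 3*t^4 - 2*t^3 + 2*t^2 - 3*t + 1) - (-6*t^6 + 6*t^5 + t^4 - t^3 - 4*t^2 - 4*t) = 4*t^6 - 6*t^5 - 4*t^4 - t^3 + 6*t^2 + t + 1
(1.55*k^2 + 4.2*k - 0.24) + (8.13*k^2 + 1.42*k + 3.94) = 9.68*k^2 + 5.62*k + 3.7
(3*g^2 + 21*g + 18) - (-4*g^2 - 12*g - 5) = 7*g^2 + 33*g + 23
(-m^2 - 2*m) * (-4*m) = 4*m^3 + 8*m^2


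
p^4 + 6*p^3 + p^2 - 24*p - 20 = (p - 2)*(p + 1)*(p + 2)*(p + 5)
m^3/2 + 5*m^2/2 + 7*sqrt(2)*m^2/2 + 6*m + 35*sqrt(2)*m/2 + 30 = (m/2 + sqrt(2)/2)*(m + 5)*(m + 6*sqrt(2))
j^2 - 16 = (j - 4)*(j + 4)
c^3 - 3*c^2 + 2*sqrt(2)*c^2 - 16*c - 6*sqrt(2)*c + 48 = (c - 3)*(c - 2*sqrt(2))*(c + 4*sqrt(2))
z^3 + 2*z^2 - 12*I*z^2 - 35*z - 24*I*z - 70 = (z + 2)*(z - 7*I)*(z - 5*I)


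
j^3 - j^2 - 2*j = j*(j - 2)*(j + 1)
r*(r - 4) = r^2 - 4*r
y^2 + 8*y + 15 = (y + 3)*(y + 5)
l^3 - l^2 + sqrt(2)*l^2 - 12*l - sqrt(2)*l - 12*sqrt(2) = (l - 4)*(l + 3)*(l + sqrt(2))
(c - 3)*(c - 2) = c^2 - 5*c + 6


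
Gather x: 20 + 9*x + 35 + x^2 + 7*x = x^2 + 16*x + 55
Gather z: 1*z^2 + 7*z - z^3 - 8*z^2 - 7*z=-z^3 - 7*z^2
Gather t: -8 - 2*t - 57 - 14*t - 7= -16*t - 72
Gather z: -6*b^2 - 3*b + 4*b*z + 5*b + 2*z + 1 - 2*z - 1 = -6*b^2 + 4*b*z + 2*b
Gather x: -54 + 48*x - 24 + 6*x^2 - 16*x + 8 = 6*x^2 + 32*x - 70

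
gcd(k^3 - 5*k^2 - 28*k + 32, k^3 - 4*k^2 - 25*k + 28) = k^2 + 3*k - 4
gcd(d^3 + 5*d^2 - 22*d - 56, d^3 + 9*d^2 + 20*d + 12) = d + 2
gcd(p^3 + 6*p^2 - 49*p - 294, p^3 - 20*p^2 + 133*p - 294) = p - 7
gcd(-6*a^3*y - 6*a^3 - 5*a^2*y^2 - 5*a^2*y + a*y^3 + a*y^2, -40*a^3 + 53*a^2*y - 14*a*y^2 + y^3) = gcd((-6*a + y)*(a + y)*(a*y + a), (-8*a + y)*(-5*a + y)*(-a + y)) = 1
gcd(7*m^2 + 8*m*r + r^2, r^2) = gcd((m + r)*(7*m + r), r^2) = 1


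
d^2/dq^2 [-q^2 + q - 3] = -2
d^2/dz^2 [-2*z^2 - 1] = -4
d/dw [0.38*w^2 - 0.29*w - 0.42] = 0.76*w - 0.29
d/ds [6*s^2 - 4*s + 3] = 12*s - 4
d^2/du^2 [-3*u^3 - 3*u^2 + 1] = -18*u - 6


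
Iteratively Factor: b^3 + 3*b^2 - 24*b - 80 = (b + 4)*(b^2 - b - 20) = (b - 5)*(b + 4)*(b + 4)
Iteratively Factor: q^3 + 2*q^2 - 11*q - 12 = (q + 1)*(q^2 + q - 12) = (q + 1)*(q + 4)*(q - 3)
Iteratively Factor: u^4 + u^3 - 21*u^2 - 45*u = (u + 3)*(u^3 - 2*u^2 - 15*u) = (u + 3)^2*(u^2 - 5*u) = u*(u + 3)^2*(u - 5)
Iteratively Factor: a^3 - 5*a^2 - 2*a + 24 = (a - 4)*(a^2 - a - 6) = (a - 4)*(a + 2)*(a - 3)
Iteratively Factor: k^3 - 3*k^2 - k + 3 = (k + 1)*(k^2 - 4*k + 3) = (k - 1)*(k + 1)*(k - 3)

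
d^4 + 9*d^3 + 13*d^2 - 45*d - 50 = (d - 2)*(d + 1)*(d + 5)^2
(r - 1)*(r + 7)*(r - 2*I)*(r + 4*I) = r^4 + 6*r^3 + 2*I*r^3 + r^2 + 12*I*r^2 + 48*r - 14*I*r - 56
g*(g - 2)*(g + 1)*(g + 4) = g^4 + 3*g^3 - 6*g^2 - 8*g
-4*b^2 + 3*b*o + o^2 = (-b + o)*(4*b + o)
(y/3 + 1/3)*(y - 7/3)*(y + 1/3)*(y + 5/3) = y^4/3 + 2*y^3/9 - 40*y^2/27 - 146*y/81 - 35/81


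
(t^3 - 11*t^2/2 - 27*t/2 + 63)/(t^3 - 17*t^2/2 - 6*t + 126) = (t - 3)/(t - 6)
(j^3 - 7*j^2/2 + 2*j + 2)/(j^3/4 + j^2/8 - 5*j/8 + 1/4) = 4*(2*j^3 - 7*j^2 + 4*j + 4)/(2*j^3 + j^2 - 5*j + 2)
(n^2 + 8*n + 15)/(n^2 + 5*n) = (n + 3)/n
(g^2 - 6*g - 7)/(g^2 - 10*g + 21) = (g + 1)/(g - 3)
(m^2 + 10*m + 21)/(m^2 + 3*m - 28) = (m + 3)/(m - 4)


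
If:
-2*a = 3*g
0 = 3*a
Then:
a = 0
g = 0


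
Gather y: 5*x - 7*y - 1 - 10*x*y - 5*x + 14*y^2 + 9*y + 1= 14*y^2 + y*(2 - 10*x)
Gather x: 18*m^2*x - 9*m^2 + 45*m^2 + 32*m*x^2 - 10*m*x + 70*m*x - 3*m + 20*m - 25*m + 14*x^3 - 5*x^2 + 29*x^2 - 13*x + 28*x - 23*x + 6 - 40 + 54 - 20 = 36*m^2 - 8*m + 14*x^3 + x^2*(32*m + 24) + x*(18*m^2 + 60*m - 8)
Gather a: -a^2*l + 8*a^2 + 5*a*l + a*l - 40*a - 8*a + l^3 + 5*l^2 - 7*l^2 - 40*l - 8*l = a^2*(8 - l) + a*(6*l - 48) + l^3 - 2*l^2 - 48*l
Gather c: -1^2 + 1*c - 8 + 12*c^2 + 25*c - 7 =12*c^2 + 26*c - 16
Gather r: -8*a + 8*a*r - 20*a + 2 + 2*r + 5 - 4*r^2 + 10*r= -28*a - 4*r^2 + r*(8*a + 12) + 7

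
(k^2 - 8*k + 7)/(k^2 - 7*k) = (k - 1)/k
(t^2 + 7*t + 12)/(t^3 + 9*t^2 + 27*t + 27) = (t + 4)/(t^2 + 6*t + 9)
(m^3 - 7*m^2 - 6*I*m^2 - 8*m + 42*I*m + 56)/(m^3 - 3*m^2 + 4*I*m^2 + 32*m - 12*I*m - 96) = (m^2 - m*(7 + 2*I) + 14*I)/(m^2 + m*(-3 + 8*I) - 24*I)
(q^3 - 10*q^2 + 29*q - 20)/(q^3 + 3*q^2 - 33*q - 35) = (q^2 - 5*q + 4)/(q^2 + 8*q + 7)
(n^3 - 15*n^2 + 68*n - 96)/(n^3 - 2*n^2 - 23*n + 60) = (n - 8)/(n + 5)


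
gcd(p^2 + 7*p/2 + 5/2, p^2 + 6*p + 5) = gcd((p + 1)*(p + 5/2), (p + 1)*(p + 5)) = p + 1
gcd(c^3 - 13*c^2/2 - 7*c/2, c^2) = c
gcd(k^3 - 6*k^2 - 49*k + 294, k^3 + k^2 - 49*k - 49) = k^2 - 49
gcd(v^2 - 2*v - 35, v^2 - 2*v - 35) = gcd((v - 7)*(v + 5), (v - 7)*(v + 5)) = v^2 - 2*v - 35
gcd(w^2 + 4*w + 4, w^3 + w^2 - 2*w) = w + 2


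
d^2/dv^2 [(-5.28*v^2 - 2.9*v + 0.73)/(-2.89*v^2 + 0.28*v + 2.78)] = (56.987332*v^3 + 217.941258*v^2 + 143.339376*v + 65.252788)/(24.137569*v^6 - 7.015764*v^5 - 68.976786*v^4 + 13.475504*v^3 + 66.351372*v^2 - 6.491856*v - 21.484952)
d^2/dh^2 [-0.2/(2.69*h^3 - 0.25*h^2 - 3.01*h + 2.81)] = ((3.228*h - 0.1)*(2.69*h^3 - 0.25*h^2 - 3.01*h + 2.81) - 0.2*(-16.14*h^2 + 1.0*h + 6.02)*(-8.07*h^2 + 0.5*h + 3.01))/(2.69*h^3 - 0.25*h^2 - 3.01*h + 2.81)^3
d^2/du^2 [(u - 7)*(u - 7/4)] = 2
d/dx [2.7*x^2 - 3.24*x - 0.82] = 5.4*x - 3.24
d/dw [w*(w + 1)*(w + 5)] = 3*w^2 + 12*w + 5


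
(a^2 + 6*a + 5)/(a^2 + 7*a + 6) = (a + 5)/(a + 6)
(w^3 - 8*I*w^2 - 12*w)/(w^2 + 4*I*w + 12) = w*(w - 6*I)/(w + 6*I)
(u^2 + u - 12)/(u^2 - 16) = (u - 3)/(u - 4)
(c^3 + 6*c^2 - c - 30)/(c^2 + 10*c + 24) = (c^3 + 6*c^2 - c - 30)/(c^2 + 10*c + 24)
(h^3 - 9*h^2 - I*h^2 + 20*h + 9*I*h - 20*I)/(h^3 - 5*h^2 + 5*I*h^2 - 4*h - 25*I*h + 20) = (h^2 - h*(4 + I) + 4*I)/(h^2 + 5*I*h - 4)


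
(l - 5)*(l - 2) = l^2 - 7*l + 10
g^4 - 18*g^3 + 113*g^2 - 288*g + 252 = (g - 7)*(g - 6)*(g - 3)*(g - 2)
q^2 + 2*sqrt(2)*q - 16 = (q - 2*sqrt(2))*(q + 4*sqrt(2))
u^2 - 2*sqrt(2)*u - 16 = (u - 4*sqrt(2))*(u + 2*sqrt(2))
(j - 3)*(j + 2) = j^2 - j - 6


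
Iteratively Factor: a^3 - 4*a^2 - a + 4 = (a - 4)*(a^2 - 1) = (a - 4)*(a + 1)*(a - 1)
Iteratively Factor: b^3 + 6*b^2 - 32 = (b + 4)*(b^2 + 2*b - 8) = (b - 2)*(b + 4)*(b + 4)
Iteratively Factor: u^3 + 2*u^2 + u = (u)*(u^2 + 2*u + 1) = u*(u + 1)*(u + 1)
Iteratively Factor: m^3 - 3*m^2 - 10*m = (m - 5)*(m^2 + 2*m) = m*(m - 5)*(m + 2)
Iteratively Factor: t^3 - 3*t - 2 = (t + 1)*(t^2 - t - 2) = (t + 1)^2*(t - 2)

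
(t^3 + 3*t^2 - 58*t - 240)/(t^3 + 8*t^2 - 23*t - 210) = (t^2 - 3*t - 40)/(t^2 + 2*t - 35)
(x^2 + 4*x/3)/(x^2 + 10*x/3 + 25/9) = 3*x*(3*x + 4)/(9*x^2 + 30*x + 25)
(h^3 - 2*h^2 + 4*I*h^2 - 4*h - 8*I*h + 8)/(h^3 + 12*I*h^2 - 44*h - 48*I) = (h^2 + 2*h*(-1 + I) - 4*I)/(h^2 + 10*I*h - 24)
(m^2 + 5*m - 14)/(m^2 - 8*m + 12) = (m + 7)/(m - 6)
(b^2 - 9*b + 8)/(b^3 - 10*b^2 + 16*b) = (b - 1)/(b*(b - 2))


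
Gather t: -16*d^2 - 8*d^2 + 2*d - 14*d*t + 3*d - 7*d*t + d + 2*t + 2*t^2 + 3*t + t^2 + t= -24*d^2 + 6*d + 3*t^2 + t*(6 - 21*d)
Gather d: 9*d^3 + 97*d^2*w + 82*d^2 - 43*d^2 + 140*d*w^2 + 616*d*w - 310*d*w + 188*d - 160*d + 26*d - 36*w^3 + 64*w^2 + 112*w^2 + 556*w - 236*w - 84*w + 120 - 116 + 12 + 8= 9*d^3 + d^2*(97*w + 39) + d*(140*w^2 + 306*w + 54) - 36*w^3 + 176*w^2 + 236*w + 24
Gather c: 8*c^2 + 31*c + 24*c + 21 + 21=8*c^2 + 55*c + 42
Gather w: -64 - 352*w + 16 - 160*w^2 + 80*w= -160*w^2 - 272*w - 48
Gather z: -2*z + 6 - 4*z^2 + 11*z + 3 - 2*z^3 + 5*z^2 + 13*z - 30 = -2*z^3 + z^2 + 22*z - 21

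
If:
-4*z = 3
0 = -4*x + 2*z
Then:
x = -3/8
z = -3/4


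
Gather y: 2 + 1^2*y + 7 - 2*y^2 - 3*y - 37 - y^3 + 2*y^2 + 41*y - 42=-y^3 + 39*y - 70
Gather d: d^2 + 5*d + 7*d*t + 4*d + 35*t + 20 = d^2 + d*(7*t + 9) + 35*t + 20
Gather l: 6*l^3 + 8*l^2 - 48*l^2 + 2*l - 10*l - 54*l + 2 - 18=6*l^3 - 40*l^2 - 62*l - 16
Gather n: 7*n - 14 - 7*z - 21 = 7*n - 7*z - 35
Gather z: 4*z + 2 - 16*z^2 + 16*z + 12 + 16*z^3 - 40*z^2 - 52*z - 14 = 16*z^3 - 56*z^2 - 32*z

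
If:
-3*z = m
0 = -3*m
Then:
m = 0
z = 0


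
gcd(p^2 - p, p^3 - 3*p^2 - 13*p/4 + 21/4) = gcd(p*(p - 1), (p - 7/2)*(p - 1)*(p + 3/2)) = p - 1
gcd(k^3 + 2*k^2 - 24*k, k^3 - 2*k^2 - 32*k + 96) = k^2 + 2*k - 24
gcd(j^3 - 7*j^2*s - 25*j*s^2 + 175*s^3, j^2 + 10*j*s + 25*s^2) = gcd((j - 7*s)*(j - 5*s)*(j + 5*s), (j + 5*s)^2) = j + 5*s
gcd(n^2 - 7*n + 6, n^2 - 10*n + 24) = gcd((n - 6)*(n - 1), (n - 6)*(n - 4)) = n - 6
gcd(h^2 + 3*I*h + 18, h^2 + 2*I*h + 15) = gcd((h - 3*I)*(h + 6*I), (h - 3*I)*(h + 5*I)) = h - 3*I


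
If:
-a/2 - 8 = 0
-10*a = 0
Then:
No Solution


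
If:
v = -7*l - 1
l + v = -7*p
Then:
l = -v/7 - 1/7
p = 1/49 - 6*v/49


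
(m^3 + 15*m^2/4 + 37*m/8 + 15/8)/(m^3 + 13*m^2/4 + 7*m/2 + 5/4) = (m + 3/2)/(m + 1)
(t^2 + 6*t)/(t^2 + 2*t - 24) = t/(t - 4)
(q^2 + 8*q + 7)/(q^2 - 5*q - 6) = (q + 7)/(q - 6)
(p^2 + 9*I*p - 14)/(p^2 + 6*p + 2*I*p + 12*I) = (p + 7*I)/(p + 6)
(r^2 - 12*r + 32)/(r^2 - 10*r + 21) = (r^2 - 12*r + 32)/(r^2 - 10*r + 21)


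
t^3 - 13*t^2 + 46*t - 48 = (t - 8)*(t - 3)*(t - 2)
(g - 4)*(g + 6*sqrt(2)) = g^2 - 4*g + 6*sqrt(2)*g - 24*sqrt(2)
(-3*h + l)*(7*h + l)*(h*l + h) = -21*h^3*l - 21*h^3 + 4*h^2*l^2 + 4*h^2*l + h*l^3 + h*l^2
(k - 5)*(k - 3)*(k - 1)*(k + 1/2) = k^4 - 17*k^3/2 + 37*k^2/2 - 7*k/2 - 15/2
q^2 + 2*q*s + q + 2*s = (q + 1)*(q + 2*s)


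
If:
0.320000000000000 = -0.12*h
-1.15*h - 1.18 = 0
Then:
No Solution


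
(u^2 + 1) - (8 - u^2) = 2*u^2 - 7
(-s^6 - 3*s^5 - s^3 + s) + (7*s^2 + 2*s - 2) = -s^6 - 3*s^5 - s^3 + 7*s^2 + 3*s - 2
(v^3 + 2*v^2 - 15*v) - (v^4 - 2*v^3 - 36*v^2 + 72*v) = -v^4 + 3*v^3 + 38*v^2 - 87*v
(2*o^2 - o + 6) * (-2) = -4*o^2 + 2*o - 12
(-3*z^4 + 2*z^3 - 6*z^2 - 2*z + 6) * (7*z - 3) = -21*z^5 + 23*z^4 - 48*z^3 + 4*z^2 + 48*z - 18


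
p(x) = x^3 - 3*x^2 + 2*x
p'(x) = 3*x^2 - 6*x + 2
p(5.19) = 69.37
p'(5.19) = 51.67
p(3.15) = 7.79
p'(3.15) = 12.87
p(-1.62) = -15.36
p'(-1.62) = 19.59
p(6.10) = 127.55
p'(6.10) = 77.03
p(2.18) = 0.46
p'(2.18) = 3.18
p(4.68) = 46.16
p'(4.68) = 39.63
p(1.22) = -0.21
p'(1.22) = -0.85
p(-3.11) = -65.32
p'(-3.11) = 49.68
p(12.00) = 1320.00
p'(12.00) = 362.00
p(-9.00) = -990.00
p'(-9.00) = 299.00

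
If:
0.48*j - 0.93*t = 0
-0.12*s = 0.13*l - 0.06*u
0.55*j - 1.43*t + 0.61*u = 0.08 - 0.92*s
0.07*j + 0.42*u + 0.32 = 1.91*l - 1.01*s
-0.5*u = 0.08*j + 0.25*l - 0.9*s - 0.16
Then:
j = -0.33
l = 0.15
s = -0.08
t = -0.17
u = 0.15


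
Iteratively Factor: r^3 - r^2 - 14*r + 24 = (r + 4)*(r^2 - 5*r + 6) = (r - 2)*(r + 4)*(r - 3)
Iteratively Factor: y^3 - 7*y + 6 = (y - 2)*(y^2 + 2*y - 3) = (y - 2)*(y + 3)*(y - 1)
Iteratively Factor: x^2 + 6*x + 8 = (x + 2)*(x + 4)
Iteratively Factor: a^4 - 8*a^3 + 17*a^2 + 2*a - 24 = (a - 4)*(a^3 - 4*a^2 + a + 6) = (a - 4)*(a - 3)*(a^2 - a - 2) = (a - 4)*(a - 3)*(a - 2)*(a + 1)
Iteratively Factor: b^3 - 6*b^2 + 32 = (b - 4)*(b^2 - 2*b - 8) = (b - 4)^2*(b + 2)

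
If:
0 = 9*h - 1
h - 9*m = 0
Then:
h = 1/9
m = 1/81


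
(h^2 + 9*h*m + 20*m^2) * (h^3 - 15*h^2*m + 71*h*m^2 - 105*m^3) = h^5 - 6*h^4*m - 44*h^3*m^2 + 234*h^2*m^3 + 475*h*m^4 - 2100*m^5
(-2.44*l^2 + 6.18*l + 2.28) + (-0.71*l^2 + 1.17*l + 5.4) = -3.15*l^2 + 7.35*l + 7.68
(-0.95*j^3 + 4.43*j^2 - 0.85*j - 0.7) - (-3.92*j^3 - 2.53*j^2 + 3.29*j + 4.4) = 2.97*j^3 + 6.96*j^2 - 4.14*j - 5.1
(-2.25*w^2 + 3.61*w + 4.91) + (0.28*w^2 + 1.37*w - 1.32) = -1.97*w^2 + 4.98*w + 3.59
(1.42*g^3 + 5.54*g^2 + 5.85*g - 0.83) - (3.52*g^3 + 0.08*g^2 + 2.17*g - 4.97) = -2.1*g^3 + 5.46*g^2 + 3.68*g + 4.14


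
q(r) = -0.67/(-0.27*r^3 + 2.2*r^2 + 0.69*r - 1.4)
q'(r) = -0.67*(0.81*r^2 - 4.4*r - 0.69)/(-0.27*r^3 + 2.2*r^2 + 0.69*r - 1.4)^2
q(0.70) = -9.80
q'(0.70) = 483.19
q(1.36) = -0.23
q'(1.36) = 0.40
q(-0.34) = 0.49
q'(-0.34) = -0.32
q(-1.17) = -0.54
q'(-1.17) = -2.44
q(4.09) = -0.03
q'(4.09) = 0.01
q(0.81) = -1.46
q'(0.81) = 11.85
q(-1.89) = -0.10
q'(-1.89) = -0.14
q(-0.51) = 0.59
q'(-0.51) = -0.90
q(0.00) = 0.48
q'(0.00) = 0.24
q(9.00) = 0.05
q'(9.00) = -0.09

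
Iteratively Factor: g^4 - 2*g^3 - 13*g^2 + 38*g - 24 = (g - 1)*(g^3 - g^2 - 14*g + 24) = (g - 1)*(g + 4)*(g^2 - 5*g + 6) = (g - 2)*(g - 1)*(g + 4)*(g - 3)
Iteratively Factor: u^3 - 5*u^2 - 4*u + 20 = (u - 2)*(u^2 - 3*u - 10) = (u - 2)*(u + 2)*(u - 5)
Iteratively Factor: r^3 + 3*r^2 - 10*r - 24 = (r + 2)*(r^2 + r - 12) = (r - 3)*(r + 2)*(r + 4)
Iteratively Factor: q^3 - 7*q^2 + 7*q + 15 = (q + 1)*(q^2 - 8*q + 15) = (q - 3)*(q + 1)*(q - 5)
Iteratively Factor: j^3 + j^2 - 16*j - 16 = (j + 1)*(j^2 - 16) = (j + 1)*(j + 4)*(j - 4)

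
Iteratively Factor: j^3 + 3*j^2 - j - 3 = (j - 1)*(j^2 + 4*j + 3) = (j - 1)*(j + 3)*(j + 1)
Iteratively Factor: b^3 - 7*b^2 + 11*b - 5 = (b - 1)*(b^2 - 6*b + 5) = (b - 1)^2*(b - 5)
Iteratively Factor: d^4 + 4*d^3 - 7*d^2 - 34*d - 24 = (d + 2)*(d^3 + 2*d^2 - 11*d - 12) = (d + 1)*(d + 2)*(d^2 + d - 12) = (d - 3)*(d + 1)*(d + 2)*(d + 4)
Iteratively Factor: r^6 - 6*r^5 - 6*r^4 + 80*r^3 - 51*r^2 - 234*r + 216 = (r - 4)*(r^5 - 2*r^4 - 14*r^3 + 24*r^2 + 45*r - 54) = (r - 4)*(r - 3)*(r^4 + r^3 - 11*r^2 - 9*r + 18) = (r - 4)*(r - 3)*(r + 3)*(r^3 - 2*r^2 - 5*r + 6) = (r - 4)*(r - 3)^2*(r + 3)*(r^2 + r - 2) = (r - 4)*(r - 3)^2*(r - 1)*(r + 3)*(r + 2)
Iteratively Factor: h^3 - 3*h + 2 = (h + 2)*(h^2 - 2*h + 1) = (h - 1)*(h + 2)*(h - 1)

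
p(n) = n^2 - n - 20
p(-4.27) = 2.50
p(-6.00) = 22.00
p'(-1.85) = -4.70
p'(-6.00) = -13.00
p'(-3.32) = -7.64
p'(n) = 2*n - 1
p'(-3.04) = -7.08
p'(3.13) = 5.26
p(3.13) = -13.33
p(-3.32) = -5.66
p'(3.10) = 5.20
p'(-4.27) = -9.54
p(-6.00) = 22.00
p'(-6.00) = -13.00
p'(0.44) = -0.12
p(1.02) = -19.98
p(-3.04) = -7.72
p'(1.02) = 1.04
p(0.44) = -20.25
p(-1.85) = -14.73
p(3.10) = -13.49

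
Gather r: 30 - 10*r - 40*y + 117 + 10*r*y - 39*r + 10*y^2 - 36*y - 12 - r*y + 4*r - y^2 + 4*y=r*(9*y - 45) + 9*y^2 - 72*y + 135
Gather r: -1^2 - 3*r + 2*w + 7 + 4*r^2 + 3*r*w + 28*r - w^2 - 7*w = 4*r^2 + r*(3*w + 25) - w^2 - 5*w + 6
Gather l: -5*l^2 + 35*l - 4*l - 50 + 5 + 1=-5*l^2 + 31*l - 44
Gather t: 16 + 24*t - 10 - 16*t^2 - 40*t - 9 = -16*t^2 - 16*t - 3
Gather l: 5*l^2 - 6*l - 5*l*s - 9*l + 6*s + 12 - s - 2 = 5*l^2 + l*(-5*s - 15) + 5*s + 10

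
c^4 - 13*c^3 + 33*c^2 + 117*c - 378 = (c - 7)*(c - 6)*(c - 3)*(c + 3)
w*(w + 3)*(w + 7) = w^3 + 10*w^2 + 21*w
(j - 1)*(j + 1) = j^2 - 1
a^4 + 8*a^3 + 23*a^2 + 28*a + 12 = (a + 1)*(a + 2)^2*(a + 3)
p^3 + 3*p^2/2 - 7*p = p*(p - 2)*(p + 7/2)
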